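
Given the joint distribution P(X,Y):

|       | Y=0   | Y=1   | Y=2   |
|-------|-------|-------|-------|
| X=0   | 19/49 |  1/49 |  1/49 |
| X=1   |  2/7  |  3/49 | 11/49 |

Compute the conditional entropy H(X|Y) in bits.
0.8298 bits

H(X|Y) = H(X,Y) - H(Y)

H(X,Y) = -Σ_{x,y} P(x,y) log₂ P(x,y). Per-cell terms -P(x,y)·log₂P(x,y):
  X=0: 0.529977, 0.114586, 0.114586
  X=1: 0.516387, 0.246719, 0.483838
Sum of the 6 terms: H(X,Y) = 2.00609 bits

Marginal of Y (column sums):
  P(Y=0) = 19/49 + 2/7 = 33/49
  P(Y=1) = 1/49 + 3/49 = 4/49
  P(Y=2) = 1/49 + 11/49 = 12/49
H(Y) = -[(33/49)·log₂(33/49) + (4/49)·log₂(4/49) + (12/49)·log₂(12/49)]
  = 0.384090 + 0.295078 + 0.497081 = 1.17625 bits

H(X|Y) = H(X,Y) - H(Y) = 2.00609 - 1.17625 = 0.8298 bits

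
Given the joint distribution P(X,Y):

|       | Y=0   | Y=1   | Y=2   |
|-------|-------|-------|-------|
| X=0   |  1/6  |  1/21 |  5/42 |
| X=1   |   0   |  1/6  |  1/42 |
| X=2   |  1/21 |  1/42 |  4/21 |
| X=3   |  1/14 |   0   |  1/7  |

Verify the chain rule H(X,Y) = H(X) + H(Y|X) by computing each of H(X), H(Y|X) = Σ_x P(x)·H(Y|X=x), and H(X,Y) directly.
H(X) = 1.9665 bits, H(Y|X) = 1.0645 bits, H(X,Y) = 3.0310 bits

Marginal of X (row sums):
  P(X=0) = 1/6 + 1/21 + 5/42 = 1/3
  P(X=1) = 0 + 1/6 + 1/42 = 4/21
  P(X=2) = 1/21 + 1/42 + 4/21 = 11/42
  P(X=3) = 1/14 + 0 + 1/7 = 3/14
H(X) = -[(1/3)·log₂(1/3) + (4/21)·log₂(4/21) + (11/42)·log₂(11/42) + (3/14)·log₂(3/14)]
  = 0.52832 + 0.45568 + 0.50623 + 0.47623 = 1.9665 bits

H(Y|X) = Σ_x P(x)·H(Y|X=x):
  X=0: P(X=0) = 1/3, P(Y|X=0) = (1/2, 1/7, 5/14) → H(Y|X=0) = 1.43156
  X=1: P(X=1) = 4/21, P(Y|X=1) = (0, 7/8, 1/8) → H(Y|X=1) = 0.54356
  X=2: P(X=2) = 11/42, P(Y|X=2) = (2/11, 1/11, 8/11) → H(Y|X=2) = 1.09580
  X=3: P(X=3) = 3/14, P(Y|X=3) = (1/3, 0, 2/3) → H(Y|X=3) = 0.91830
H(Y|X) = (1/3)·1.43156 + (4/21)·0.54356 + (11/42)·1.09580 + (3/14)·0.91830 = 1.0645 bits

H(X,Y) = -Σ_{x,y} P(x,y) log₂ P(x,y). Per-cell terms -P(x,y)·log₂P(x,y):
  X=0: 0.43083, 0.20916, 0.36552
  X=1: 0.00000, 0.43083, 0.12839
  X=2: 0.20916, 0.12839, 0.45568
  X=3: 0.27195, 0.00000, 0.40105
  (cells with P = 0 contribute 0)
Sum of the 12 terms: H(X,Y) = 3.0310 bits

Chain rule check:
  H(X) + H(Y|X) = 1.9665 + 1.0645 = 3.0310 bits
  H(X,Y) = 3.0310 bits
✓ Chain rule verified.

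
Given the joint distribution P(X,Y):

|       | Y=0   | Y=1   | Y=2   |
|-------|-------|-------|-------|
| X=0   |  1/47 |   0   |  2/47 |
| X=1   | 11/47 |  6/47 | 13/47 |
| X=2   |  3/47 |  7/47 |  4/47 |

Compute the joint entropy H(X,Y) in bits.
2.6594 bits

H(X,Y) = -Σ_{x,y} P(x,y) log₂ P(x,y). Per-cell terms -P(x,y)·log₂P(x,y):
  X=0: 0.1182, 0.0000, 0.1938
  X=1: 0.4904, 0.3791, 0.5128
  X=2: 0.2534, 0.4092, 0.3025
  (cells with P = 0 contribute 0)
Sum of the 9 terms: H(X,Y) = 2.6594 bits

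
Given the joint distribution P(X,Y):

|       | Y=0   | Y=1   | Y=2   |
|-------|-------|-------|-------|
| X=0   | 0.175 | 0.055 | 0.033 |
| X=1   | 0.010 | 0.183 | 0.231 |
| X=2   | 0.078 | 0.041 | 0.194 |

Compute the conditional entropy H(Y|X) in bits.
1.2146 bits

H(Y|X) = H(X,Y) - H(X)

H(X,Y) = -Σ_{x,y} P(x,y) log₂ P(x,y). Per-cell terms -P(x,y)·log₂P(x,y):
  X=0: 0.44005, 0.23014, 0.16241
  X=1: 0.06644, 0.44837, 0.48834
  X=2: 0.28707, 0.18894, 0.45898
Sum of the 9 terms: H(X,Y) = 2.7707 bits

Marginal of X (row sums):
  P(X=0) = 0.175 + 0.055 + 0.033 = 0.263
  P(X=1) = 0.010 + 0.183 + 0.231 = 0.424
  P(X=2) = 0.078 + 0.041 + 0.194 = 0.313
H(X) = -[0.263·log₂(0.263) + 0.424·log₂(0.424) + 0.313·log₂(0.313)]
  = 0.50677 + 0.52485 + 0.52451 = 1.5561 bits

H(Y|X) = H(X,Y) - H(X) = 2.7707 - 1.5561 = 1.2146 bits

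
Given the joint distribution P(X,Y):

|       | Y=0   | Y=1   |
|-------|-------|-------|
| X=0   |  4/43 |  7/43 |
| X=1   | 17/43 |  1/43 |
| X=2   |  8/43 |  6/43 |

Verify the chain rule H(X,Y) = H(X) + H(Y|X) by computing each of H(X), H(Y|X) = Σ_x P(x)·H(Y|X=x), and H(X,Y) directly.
H(X) = 1.5561 bits, H(Y|X) = 0.6923 bits, H(X,Y) = 2.2484 bits

Marginal of X (row sums):
  P(X=0) = 4/43 + 7/43 = 11/43
  P(X=1) = 17/43 + 1/43 = 18/43
  P(X=2) = 8/43 + 6/43 = 14/43
H(X) = -[(11/43)·log₂(11/43) + (18/43)·log₂(18/43) + (14/43)·log₂(14/43)]
  = 0.50314 + 0.52591 + 0.52709 = 1.5561 bits

H(Y|X) = Σ_x P(x)·H(Y|X=x):
  X=0: P(X=0) = 11/43, P(Y|X=0) = (4/11, 7/11) → H(Y|X=0) = 0.94566
  X=1: P(X=1) = 18/43, P(Y|X=1) = (17/18, 1/18) → H(Y|X=1) = 0.30954
  X=2: P(X=2) = 14/43, P(Y|X=2) = (4/7, 3/7) → H(Y|X=2) = 0.98523
H(Y|X) = (11/43)·0.94566 + (18/43)·0.30954 + (14/43)·0.98523 = 0.6923 bits

H(X,Y) = -Σ_{x,y} P(x,y) log₂ P(x,y). Per-cell terms -P(x,y)·log₂P(x,y):
  X=0: 0.31872, 0.42633
  X=1: 0.52929, 0.12619
  X=2: 0.45140, 0.39646
Sum of the 6 terms: H(X,Y) = 2.2484 bits

Chain rule check:
  H(X) + H(Y|X) = 1.5561 + 0.6923 = 2.2484 bits
  H(X,Y) = 2.2484 bits
✓ Chain rule verified.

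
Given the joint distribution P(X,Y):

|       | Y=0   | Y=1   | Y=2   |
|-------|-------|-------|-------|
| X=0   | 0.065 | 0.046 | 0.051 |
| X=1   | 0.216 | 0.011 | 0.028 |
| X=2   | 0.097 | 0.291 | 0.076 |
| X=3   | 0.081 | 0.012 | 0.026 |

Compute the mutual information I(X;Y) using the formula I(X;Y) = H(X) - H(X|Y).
0.2925 bits

I(X;Y) = H(X) - H(X|Y)

Marginal of X (row sums):
  P(X=0) = 0.065 + 0.046 + 0.051 = 0.162
  P(X=1) = 0.216 + 0.011 + 0.028 = 0.255
  P(X=2) = 0.097 + 0.291 + 0.076 = 0.464
  P(X=3) = 0.081 + 0.012 + 0.026 = 0.119
H(X) = -[0.162·log₂(0.162) + 0.255·log₂(0.255) + 0.464·log₂(0.464) + 0.119·log₂(0.119)]
  = 0.42540 + 0.50271 + 0.51402 + 0.36545 = 1.80758 bits

Marginal of Y (column sums):
  P(Y=0) = 0.065 + 0.216 + 0.097 + 0.081 = 0.459
  P(Y=1) = 0.046 + 0.011 + 0.291 + 0.012 = 0.360
  P(Y=2) = 0.051 + 0.028 + 0.076 + 0.026 = 0.181
H(X|Y) = Σ_y P(y)·H(X|Y=y):
  Y=0: P(Y=0) = 0.459, P(X|Y=0) = (65/459, 8/17, 97/459, 3/17) → H(X|Y=0) = 1.82660
  Y=1: P(Y=1) = 0.360, P(X|Y=1) = (23/180, 11/360, 97/120, 1/30) → H(X|Y=1) = 0.94475
  Y=2: P(Y=2) = 0.181, P(X|Y=2) = (51/181, 28/181, 76/181, 26/181) → H(X|Y=2) = 1.85922
H(X|Y) = 0.459·1.82660 + 0.360·0.94475 + 0.181·1.85922 = 1.51504 bits

I(X;Y) = H(X) - H(X|Y) = 1.80758 - 1.51504 = 0.2925 bits

Cross-check via I(X;Y) = H(X) + H(Y) - H(X,Y): computing H(Y) from the column sums and H(X,Y) from the 12 cells in the same way gives H(Y) = 1.49261 bits and H(X,Y) = 3.00765 bits, so
I(X;Y) = 1.80758 + 1.49261 - 3.00765 = 0.2925 bits ✓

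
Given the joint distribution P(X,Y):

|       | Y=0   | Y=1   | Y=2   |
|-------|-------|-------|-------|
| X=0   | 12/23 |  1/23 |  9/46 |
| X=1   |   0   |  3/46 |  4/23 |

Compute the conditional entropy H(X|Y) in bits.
0.4742 bits

H(X|Y) = H(X,Y) - H(Y)

H(X,Y) = -Σ_{x,y} P(x,y) log₂ P(x,y). Per-cell terms -P(x,y)·log₂P(x,y):
  X=0: 0.48970, 0.19668, 0.46049
  X=1: 0.00000, 0.25687, 0.43888
  (cells with P = 0 contribute 0)
Sum of the 6 terms: H(X,Y) = 1.8426 bits

Marginal of Y (column sums):
  P(Y=0) = 12/23 + 0 = 12/23
  P(Y=1) = 1/23 + 3/46 = 5/46
  P(Y=2) = 9/46 + 4/23 = 17/46
H(Y) = -[(12/23)·log₂(12/23) + (5/46)·log₂(5/46) + (17/46)·log₂(17/46)]
  = 0.48970 + 0.34800 + 0.53073 = 1.3684 bits

H(X|Y) = H(X,Y) - H(Y) = 1.8426 - 1.3684 = 0.4742 bits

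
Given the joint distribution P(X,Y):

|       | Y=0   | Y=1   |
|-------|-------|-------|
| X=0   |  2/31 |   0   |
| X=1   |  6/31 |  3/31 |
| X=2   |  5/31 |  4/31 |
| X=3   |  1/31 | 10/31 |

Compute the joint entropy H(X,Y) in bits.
2.5318 bits

H(X,Y) = -Σ_{x,y} P(x,y) log₂ P(x,y). Per-cell terms -P(x,y)·log₂P(x,y):
  X=0: 0.25511, 0.00000
  X=1: 0.45856, 0.32605
  X=2: 0.42456, 0.38119
  X=3: 0.15981, 0.52654
  (cells with P = 0 contribute 0)
Sum of the 8 terms: H(X,Y) = 2.5318 bits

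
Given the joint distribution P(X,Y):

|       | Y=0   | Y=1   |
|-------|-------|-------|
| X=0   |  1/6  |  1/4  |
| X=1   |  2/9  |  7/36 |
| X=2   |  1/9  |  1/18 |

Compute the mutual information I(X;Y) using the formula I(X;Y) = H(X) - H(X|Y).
0.0271 bits

I(X;Y) = H(X) - H(X|Y)

Marginal of X (row sums):
  P(X=0) = 1/6 + 1/4 = 5/12
  P(X=1) = 2/9 + 7/36 = 5/12
  P(X=2) = 1/9 + 1/18 = 1/6
H(X) = -[(5/12)·log₂(5/12) + (5/12)·log₂(5/12) + (1/6)·log₂(1/6)]
  = 0.5263 + 0.5263 + 0.4308 = 1.4834 bits

Marginal of Y (column sums):
  P(Y=0) = 1/6 + 2/9 + 1/9 = 1/2
  P(Y=1) = 1/4 + 7/36 + 1/18 = 1/2
H(X|Y) = Σ_y P(y)·H(X|Y=y):
  Y=0: P(Y=0) = 1/2, P(X|Y=0) = (1/3, 4/9, 2/9) → H(X|Y=0) = 1.5305
  Y=1: P(Y=1) = 1/2, P(X|Y=1) = (1/2, 7/18, 1/9) → H(X|Y=1) = 1.3821
H(X|Y) = (1/2)·1.5305 + (1/2)·1.3821 = 1.4563 bits

I(X;Y) = H(X) - H(X|Y) = 1.4834 - 1.4563 = 0.0271 bits

Cross-check via I(X;Y) = H(X) + H(Y) - H(X,Y): computing H(Y) from the column sums and H(X,Y) from the 6 cells in the same way gives H(Y) = 1.0000 bits and H(X,Y) = 2.4563 bits, so
I(X;Y) = 1.4834 + 1.0000 - 2.4563 = 0.0271 bits ✓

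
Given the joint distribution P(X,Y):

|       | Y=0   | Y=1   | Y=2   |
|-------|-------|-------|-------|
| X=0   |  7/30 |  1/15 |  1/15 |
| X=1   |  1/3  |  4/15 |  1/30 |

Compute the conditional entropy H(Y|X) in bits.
1.2631 bits

H(Y|X) = H(X,Y) - H(X)

H(X,Y) = -Σ_{x,y} P(x,y) log₂ P(x,y). Per-cell terms -P(x,y)·log₂P(x,y):
  X=0: 0.48989, 0.26046, 0.26046
  X=1: 0.52832, 0.50850, 0.16356
Sum of the 6 terms: H(X,Y) = 2.2112 bits

Marginal of X (row sums):
  P(X=0) = 7/30 + 1/15 + 1/15 = 11/30
  P(X=1) = 1/3 + 4/15 + 1/30 = 19/30
H(X) = -[(11/30)·log₂(11/30) + (19/30)·log₂(19/30)]
  = 0.53073 + 0.41734 = 0.9481 bits

H(Y|X) = H(X,Y) - H(X) = 2.2112 - 0.9481 = 1.2631 bits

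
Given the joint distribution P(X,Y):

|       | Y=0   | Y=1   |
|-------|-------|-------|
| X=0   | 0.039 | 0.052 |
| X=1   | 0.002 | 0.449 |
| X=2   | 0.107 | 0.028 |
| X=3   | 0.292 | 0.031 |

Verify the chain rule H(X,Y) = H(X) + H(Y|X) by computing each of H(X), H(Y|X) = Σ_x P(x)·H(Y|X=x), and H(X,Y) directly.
H(X) = 1.7494 bits, H(Y|X) = 0.3549 bits, H(X,Y) = 2.1043 bits

Marginal of X (row sums):
  P(X=0) = 0.039 + 0.052 = 0.091
  P(X=1) = 0.002 + 0.449 = 0.451
  P(X=2) = 0.107 + 0.028 = 0.135
  P(X=3) = 0.292 + 0.031 = 0.323
H(X) = -[0.091·log₂(0.091) + 0.451·log₂(0.451) + 0.135·log₂(0.135) + 0.323·log₂(0.323)]
  = 0.3147 + 0.5181 + 0.3900 + 0.5266 = 1.7494 bits

H(Y|X) = Σ_x P(x)·H(Y|X=x):
  X=0: P(X=0) = 0.091, P(Y|X=0) = (3/7, 4/7) → H(Y|X=0) = 0.9852
  X=1: P(X=1) = 0.451, P(Y|X=1) = (2/451, 449/451) → H(Y|X=1) = 0.0410
  X=2: P(X=2) = 0.135, P(Y|X=2) = (107/135, 28/135) → H(Y|X=2) = 0.7365
  X=3: P(X=3) = 0.323, P(Y|X=3) = (292/323, 31/323) → H(Y|X=3) = 0.4561
H(Y|X) = 0.091·0.9852 + 0.451·0.0410 + 0.135·0.7365 + 0.323·0.4561 = 0.3549 bits

H(X,Y) = -Σ_{x,y} P(x,y) log₂ P(x,y). Per-cell terms -P(x,y)·log₂P(x,y):
  X=0: 0.1825, 0.2218
  X=1: 0.0179, 0.5187
  X=2: 0.3450, 0.1444
  X=3: 0.5186, 0.1554
Sum of the 8 terms: H(X,Y) = 2.1043 bits

Chain rule check:
  H(X) + H(Y|X) = 1.7494 + 0.3549 = 2.1043 bits
  H(X,Y) = 2.1043 bits
✓ Chain rule verified.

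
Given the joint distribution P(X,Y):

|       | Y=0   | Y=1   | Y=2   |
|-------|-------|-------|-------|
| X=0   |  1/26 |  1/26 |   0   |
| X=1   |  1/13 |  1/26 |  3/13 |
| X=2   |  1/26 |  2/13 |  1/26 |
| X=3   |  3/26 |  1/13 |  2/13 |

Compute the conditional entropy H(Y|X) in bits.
1.3194 bits

H(Y|X) = H(X,Y) - H(X)

H(X,Y) = -Σ_{x,y} P(x,y) log₂ P(x,y). Per-cell terms -P(x,y)·log₂P(x,y):
  X=0: 0.18079, 0.18079, 0.00000
  X=1: 0.28465, 0.18079, 0.48819
  X=2: 0.18079, 0.41545, 0.18079
  X=3: 0.35948, 0.28465, 0.41545
  (cells with P = 0 contribute 0)
Sum of the 12 terms: H(X,Y) = 3.1518 bits

Marginal of X (row sums):
  P(X=0) = 1/26 + 1/26 + 0 = 1/13
  P(X=1) = 1/13 + 1/26 + 3/13 = 9/26
  P(X=2) = 1/26 + 2/13 + 1/26 = 3/13
  P(X=3) = 3/26 + 1/13 + 2/13 = 9/26
H(X) = -[(1/13)·log₂(1/13) + (9/26)·log₂(9/26) + (3/13)·log₂(3/13) + (9/26)·log₂(9/26)]
  = 0.28465 + 0.52979 + 0.48819 + 0.52979 = 1.8324 bits

H(Y|X) = H(X,Y) - H(X) = 3.1518 - 1.8324 = 1.3194 bits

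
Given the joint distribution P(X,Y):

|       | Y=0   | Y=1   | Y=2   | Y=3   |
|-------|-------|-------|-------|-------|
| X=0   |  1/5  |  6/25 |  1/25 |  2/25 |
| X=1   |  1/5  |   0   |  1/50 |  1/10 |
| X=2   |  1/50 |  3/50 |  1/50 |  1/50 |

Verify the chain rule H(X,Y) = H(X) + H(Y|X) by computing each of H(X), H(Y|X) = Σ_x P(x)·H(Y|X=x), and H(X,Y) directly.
H(X) = 1.3615 bits, H(Y|X) = 1.5659 bits, H(X,Y) = 2.9274 bits

Marginal of X (row sums):
  P(X=0) = 1/5 + 6/25 + 1/25 + 2/25 = 14/25
  P(X=1) = 1/5 + 0 + 1/50 + 1/10 = 8/25
  P(X=2) = 1/50 + 3/50 + 1/50 + 1/50 = 3/25
H(X) = -[(14/25)·log₂(14/25) + (8/25)·log₂(8/25) + (3/25)·log₂(3/25)]
  = 0.46844 + 0.52603 + 0.36707 = 1.3615 bits

H(Y|X) = Σ_x P(x)·H(Y|X=x):
  X=0: P(X=0) = 14/25, P(Y|X=0) = (5/14, 3/7, 1/14, 1/7) → H(Y|X=0) = 1.72740
  X=1: P(X=1) = 8/25, P(Y|X=1) = (5/8, 0, 1/16, 5/16) → H(Y|X=1) = 1.19819
  X=2: P(X=2) = 3/25, P(Y|X=2) = (1/6, 1/2, 1/6, 1/6) → H(Y|X=2) = 1.79248
H(Y|X) = (14/25)·1.72740 + (8/25)·1.19819 + (3/25)·1.79248 = 1.5659 bits

H(X,Y) = -Σ_{x,y} P(x,y) log₂ P(x,y). Per-cell terms -P(x,y)·log₂P(x,y):
  X=0: 0.46439, 0.49413, 0.18575, 0.29151
  X=1: 0.46439, 0.00000, 0.11288, 0.33219
  X=2: 0.11288, 0.24353, 0.11288, 0.11288
  (cells with P = 0 contribute 0)
Sum of the 12 terms: H(X,Y) = 2.9274 bits

Chain rule check:
  H(X) + H(Y|X) = 1.3615 + 1.5659 = 2.9274 bits
  H(X,Y) = 2.9274 bits
✓ Chain rule verified.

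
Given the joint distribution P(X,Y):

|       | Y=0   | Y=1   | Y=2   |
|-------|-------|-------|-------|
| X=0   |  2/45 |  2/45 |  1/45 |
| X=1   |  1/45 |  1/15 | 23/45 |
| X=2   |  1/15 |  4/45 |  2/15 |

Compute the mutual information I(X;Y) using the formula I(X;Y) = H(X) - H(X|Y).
0.1967 bits

I(X;Y) = H(X) - H(X|Y)

Marginal of X (row sums):
  P(X=0) = 2/45 + 2/45 + 1/45 = 1/9
  P(X=1) = 1/45 + 1/15 + 23/45 = 3/5
  P(X=2) = 1/15 + 4/45 + 2/15 = 13/45
H(X) = -[(1/9)·log₂(1/9) + (3/5)·log₂(3/5) + (13/45)·log₂(13/45)]
  = 0.352214 + 0.442179 + 0.517519 = 1.31191 bits

Marginal of Y (column sums):
  P(Y=0) = 2/45 + 1/45 + 1/15 = 2/15
  P(Y=1) = 2/45 + 1/15 + 4/45 = 1/5
  P(Y=2) = 1/45 + 23/45 + 2/15 = 2/3
H(X|Y) = Σ_y P(y)·H(X|Y=y):
  Y=0: P(Y=0) = 2/15, P(X|Y=0) = (1/3, 1/6, 1/2) → H(X|Y=0) = 1.459148
  Y=1: P(Y=1) = 1/5, P(X|Y=1) = (2/9, 1/3, 4/9) → H(X|Y=1) = 1.530493
  Y=2: P(Y=2) = 2/3, P(X|Y=2) = (1/30, 23/30, 1/5) → H(X|Y=2) = 0.921834
H(X|Y) = (2/15)·1.459148 + (1/5)·1.530493 + (2/3)·0.921834 = 1.11521 bits

I(X;Y) = H(X) - H(X|Y) = 1.31191 - 1.11521 = 0.1967 bits

Cross-check via I(X;Y) = H(X) + H(Y) - H(X,Y): computing H(Y) from the column sums and H(X,Y) from the 9 cells in the same way gives H(Y) = 1.24195 bits and H(X,Y) = 2.35715 bits, so
I(X;Y) = 1.31191 + 1.24195 - 2.35715 = 0.1967 bits ✓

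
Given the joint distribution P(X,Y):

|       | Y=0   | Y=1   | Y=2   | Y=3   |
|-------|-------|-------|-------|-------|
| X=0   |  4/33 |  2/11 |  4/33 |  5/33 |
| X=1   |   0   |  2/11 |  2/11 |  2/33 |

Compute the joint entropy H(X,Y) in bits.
2.7372 bits

H(X,Y) = -Σ_{x,y} P(x,y) log₂ P(x,y). Per-cell terms -P(x,y)·log₂P(x,y):
  X=0: 0.3690, 0.4472, 0.3690, 0.4125
  X=1: 0.0000, 0.4472, 0.4472, 0.2451
  (cells with P = 0 contribute 0)
Sum of the 8 terms: H(X,Y) = 2.7372 bits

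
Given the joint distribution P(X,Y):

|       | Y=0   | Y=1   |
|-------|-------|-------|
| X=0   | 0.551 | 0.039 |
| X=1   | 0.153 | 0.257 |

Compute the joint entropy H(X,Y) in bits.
1.5745 bits

H(X,Y) = -Σ_{x,y} P(x,y) log₂ P(x,y). Per-cell terms -P(x,y)·log₂P(x,y):
  X=0: 0.4738, 0.1825
  X=1: 0.4144, 0.5038
Sum of the 4 terms: H(X,Y) = 1.5745 bits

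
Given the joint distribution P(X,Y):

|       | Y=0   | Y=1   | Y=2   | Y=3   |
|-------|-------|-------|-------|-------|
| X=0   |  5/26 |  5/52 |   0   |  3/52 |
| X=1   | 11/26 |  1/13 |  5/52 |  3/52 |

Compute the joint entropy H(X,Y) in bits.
2.3917 bits

H(X,Y) = -Σ_{x,y} P(x,y) log₂ P(x,y). Per-cell terms -P(x,y)·log₂P(x,y):
  X=0: 0.45741, 0.32486, 0.00000, 0.23743
  X=1: 0.52504, 0.28465, 0.32486, 0.23743
  (cells with P = 0 contribute 0)
Sum of the 8 terms: H(X,Y) = 2.3917 bits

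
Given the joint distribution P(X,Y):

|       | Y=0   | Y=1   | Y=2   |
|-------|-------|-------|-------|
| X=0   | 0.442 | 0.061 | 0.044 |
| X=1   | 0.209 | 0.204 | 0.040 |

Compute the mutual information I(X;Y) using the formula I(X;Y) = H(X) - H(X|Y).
0.1140 bits

I(X;Y) = H(X) - H(X|Y)

Marginal of X (row sums):
  P(X=0) = 0.442 + 0.061 + 0.044 = 0.547
  P(X=1) = 0.209 + 0.204 + 0.040 = 0.453
H(X) = -[0.547·log₂(0.547) + 0.453·log₂(0.453)]
  = 0.476102 + 0.517515 = 0.99362 bits

Marginal of Y (column sums):
  P(Y=0) = 0.442 + 0.209 = 0.651
  P(Y=1) = 0.061 + 0.204 = 0.265
  P(Y=2) = 0.044 + 0.040 = 0.084
H(X|Y) = Σ_y P(y)·H(X|Y=y):
  Y=0: P(Y=0) = 0.651, P(X|Y=0) = (442/651, 209/651) → H(X|Y=0) = 0.905514
  Y=1: P(Y=1) = 0.265, P(X|Y=1) = (61/265, 204/265) → H(X|Y=1) = 0.778340
  Y=2: P(Y=2) = 0.084, P(X|Y=2) = (11/21, 10/21) → H(X|Y=2) = 0.998364
H(X|Y) = 0.651·0.905514 + 0.265·0.778340 + 0.084·0.998364 = 0.87961 bits

I(X;Y) = H(X) - H(X|Y) = 0.99362 - 0.87961 = 0.1140 bits

Cross-check via I(X;Y) = H(X) + H(Y) - H(X,Y): computing H(Y) from the column sums and H(X,Y) from the 6 cells in the same way gives H(Y) = 1.21104 bits and H(X,Y) = 2.09065 bits, so
I(X;Y) = 0.99362 + 1.21104 - 2.09065 = 0.1140 bits ✓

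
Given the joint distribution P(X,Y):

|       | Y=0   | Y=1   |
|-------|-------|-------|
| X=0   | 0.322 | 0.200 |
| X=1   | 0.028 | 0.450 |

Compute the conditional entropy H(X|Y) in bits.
0.7196 bits

H(X|Y) = H(X,Y) - H(Y)

H(X,Y) = -Σ_{x,y} P(x,y) log₂ P(x,y). Per-cell terms -P(x,y)·log₂P(x,y):
  X=0: 0.52643, 0.46439
  X=1: 0.14444, 0.51840
Sum of the 4 terms: H(X,Y) = 1.6537 bits

Marginal of Y (column sums):
  P(Y=0) = 0.322 + 0.028 = 0.350
  P(Y=1) = 0.200 + 0.450 = 0.650
H(Y) = -[0.350·log₂(0.350) + 0.650·log₂(0.650)]
  = 0.53010 + 0.40397 = 0.9341 bits

H(X|Y) = H(X,Y) - H(Y) = 1.6537 - 0.9341 = 0.7196 bits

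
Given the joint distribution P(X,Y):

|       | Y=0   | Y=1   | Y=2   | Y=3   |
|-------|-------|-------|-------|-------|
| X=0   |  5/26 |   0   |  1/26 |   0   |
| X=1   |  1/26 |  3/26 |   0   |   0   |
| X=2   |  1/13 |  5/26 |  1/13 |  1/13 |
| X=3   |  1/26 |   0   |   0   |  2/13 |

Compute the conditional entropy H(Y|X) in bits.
1.2000 bits

H(Y|X) = H(X,Y) - H(X)

H(X,Y) = -Σ_{x,y} P(x,y) log₂ P(x,y). Per-cell terms -P(x,y)·log₂P(x,y):
  X=0: 0.457406, 0.000000, 0.180786, 0.000000
  X=1: 0.180786, 0.359478, 0.000000, 0.000000
  X=2: 0.284649, 0.457406, 0.284649, 0.284649
  X=3: 0.180786, 0.000000, 0.000000, 0.415452
  (cells with P = 0 contribute 0)
Sum of the 16 terms: H(X,Y) = 3.08605 bits

Marginal of X (row sums):
  P(X=0) = 5/26 + 0 + 1/26 + 0 = 3/13
  P(X=1) = 1/26 + 3/26 + 0 + 0 = 2/13
  P(X=2) = 1/13 + 5/26 + 1/13 + 1/13 = 11/26
  P(X=3) = 1/26 + 0 + 0 + 2/13 = 5/26
H(X) = -[(3/13)·log₂(3/13) + (2/13)·log₂(2/13) + (11/26)·log₂(11/26) + (5/26)·log₂(5/26)]
  = 0.488187 + 0.415452 + 0.525042 + 0.457406 = 1.88609 bits

H(Y|X) = H(X,Y) - H(X) = 3.08605 - 1.88609 = 1.2000 bits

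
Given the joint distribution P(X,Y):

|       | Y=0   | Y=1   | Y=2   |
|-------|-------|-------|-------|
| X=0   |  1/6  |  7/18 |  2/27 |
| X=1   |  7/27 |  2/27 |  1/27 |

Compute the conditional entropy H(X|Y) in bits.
0.8070 bits

H(X|Y) = H(X,Y) - H(Y)

H(X,Y) = -Σ_{x,y} P(x,y) log₂ P(x,y). Per-cell terms -P(x,y)·log₂P(x,y):
  X=0: 0.43083, 0.52989, 0.27814
  X=1: 0.50492, 0.27814, 0.17611
Sum of the 6 terms: H(X,Y) = 2.1980 bits

Marginal of Y (column sums):
  P(Y=0) = 1/6 + 7/27 = 23/54
  P(Y=1) = 7/18 + 2/27 = 25/54
  P(Y=2) = 2/27 + 1/27 = 1/9
H(Y) = -[(23/54)·log₂(23/54) + (25/54)·log₂(25/54) + (1/9)·log₂(1/9)]
  = 0.52445 + 0.51437 + 0.35221 = 1.3910 bits

H(X|Y) = H(X,Y) - H(Y) = 2.1980 - 1.3910 = 0.8070 bits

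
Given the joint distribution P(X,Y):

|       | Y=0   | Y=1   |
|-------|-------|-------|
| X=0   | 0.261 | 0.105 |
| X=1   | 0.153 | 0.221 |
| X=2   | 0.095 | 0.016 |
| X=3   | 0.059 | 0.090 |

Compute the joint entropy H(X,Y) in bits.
2.7145 bits

H(X,Y) = -Σ_{x,y} P(x,y) log₂ P(x,y). Per-cell terms -P(x,y)·log₂P(x,y):
  X=0: 0.50579, 0.34141
  X=1: 0.41438, 0.48131
  X=2: 0.32261, 0.09545
  X=3: 0.24091, 0.31265
Sum of the 8 terms: H(X,Y) = 2.7145 bits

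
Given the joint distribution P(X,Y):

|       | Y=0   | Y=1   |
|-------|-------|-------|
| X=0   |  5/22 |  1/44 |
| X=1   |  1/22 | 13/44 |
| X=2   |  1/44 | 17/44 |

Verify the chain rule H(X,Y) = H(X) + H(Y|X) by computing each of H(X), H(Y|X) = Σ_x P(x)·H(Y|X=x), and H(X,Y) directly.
H(X) = 1.5568 bits, H(Y|X) = 0.4296 bits, H(X,Y) = 1.9864 bits

Marginal of X (row sums):
  P(X=0) = 5/22 + 1/44 = 1/4
  P(X=1) = 1/22 + 13/44 = 15/44
  P(X=2) = 1/44 + 17/44 = 9/22
H(X) = -[(1/4)·log₂(1/4) + (15/44)·log₂(15/44) + (9/22)·log₂(9/22)]
  = 0.50000 + 0.52928 + 0.52753 = 1.5568 bits

H(Y|X) = Σ_x P(x)·H(Y|X=x):
  X=0: P(X=0) = 1/4, P(Y|X=0) = (10/11, 1/11) → H(Y|X=0) = 0.43950
  X=1: P(X=1) = 15/44, P(Y|X=1) = (2/15, 13/15) → H(Y|X=1) = 0.56651
  X=2: P(X=2) = 9/22, P(Y|X=2) = (1/18, 17/18) → H(Y|X=2) = 0.30954
H(Y|X) = (1/4)·0.43950 + (15/44)·0.56651 + (9/22)·0.30954 = 0.4296 bits

H(X,Y) = -Σ_{x,y} P(x,y) log₂ P(x,y). Per-cell terms -P(x,y)·log₂P(x,y):
  X=0: 0.48580, 0.12408
  X=1: 0.20270, 0.51970
  X=2: 0.12408, 0.53008
Sum of the 6 terms: H(X,Y) = 1.9864 bits

Chain rule check:
  H(X) + H(Y|X) = 1.5568 + 0.4296 = 1.9864 bits
  H(X,Y) = 1.9864 bits
✓ Chain rule verified.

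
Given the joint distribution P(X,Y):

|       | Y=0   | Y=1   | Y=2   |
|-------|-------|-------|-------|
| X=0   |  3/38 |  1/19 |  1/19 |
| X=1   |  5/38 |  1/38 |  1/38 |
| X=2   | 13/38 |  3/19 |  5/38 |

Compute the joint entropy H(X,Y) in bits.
2.7324 bits

H(X,Y) = -Σ_{x,y} P(x,y) log₂ P(x,y). Per-cell terms -P(x,y)·log₂P(x,y):
  X=0: 0.28918, 0.22358, 0.22358
  X=1: 0.38500, 0.13810, 0.13810
  X=2: 0.52940, 0.42047, 0.38500
Sum of the 9 terms: H(X,Y) = 2.7324 bits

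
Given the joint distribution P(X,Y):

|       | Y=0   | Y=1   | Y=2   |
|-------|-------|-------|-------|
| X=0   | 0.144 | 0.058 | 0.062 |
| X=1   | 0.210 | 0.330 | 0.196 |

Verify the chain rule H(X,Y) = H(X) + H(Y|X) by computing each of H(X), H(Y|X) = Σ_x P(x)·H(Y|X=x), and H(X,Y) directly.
H(X) = 0.8327 bits, H(Y|X) = 1.5183 bits, H(X,Y) = 2.3510 bits

Marginal of X (row sums):
  P(X=0) = 0.144 + 0.058 + 0.062 = 0.264
  P(X=1) = 0.210 + 0.330 + 0.196 = 0.736
H(X) = -[0.264·log₂(0.264) + 0.736·log₂(0.736)]
  = 0.5072 + 0.3255 = 0.8327 bits

H(Y|X) = Σ_x P(x)·H(Y|X=x):
  X=0: P(X=0) = 0.264, P(Y|X=0) = (6/11, 29/132, 31/132) → H(Y|X=0) = 1.4482
  X=1: P(X=1) = 0.736, P(Y|X=1) = (105/368, 165/368, 49/184) → H(Y|X=1) = 1.5435
H(Y|X) = 0.264·1.4482 + 0.736·1.5435 = 1.5183 bits

H(X,Y) = -Σ_{x,y} P(x,y) log₂ P(x,y). Per-cell terms -P(x,y)·log₂P(x,y):
  X=0: 0.4026, 0.2383, 0.2487
  X=1: 0.4728, 0.5278, 0.4608
Sum of the 6 terms: H(X,Y) = 2.3510 bits

Chain rule check:
  H(X) + H(Y|X) = 0.8327 + 1.5183 = 2.3510 bits
  H(X,Y) = 2.3510 bits
✓ Chain rule verified.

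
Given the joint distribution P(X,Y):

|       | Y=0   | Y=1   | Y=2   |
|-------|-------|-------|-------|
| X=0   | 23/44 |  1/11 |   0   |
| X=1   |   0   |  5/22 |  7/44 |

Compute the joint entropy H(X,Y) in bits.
1.7114 bits

H(X,Y) = -Σ_{x,y} P(x,y) log₂ P(x,y). Per-cell terms -P(x,y)·log₂P(x,y):
  X=0: 0.4892, 0.3145, 0.0000
  X=1: 0.0000, 0.4858, 0.4219
  (cells with P = 0 contribute 0)
Sum of the 6 terms: H(X,Y) = 1.7114 bits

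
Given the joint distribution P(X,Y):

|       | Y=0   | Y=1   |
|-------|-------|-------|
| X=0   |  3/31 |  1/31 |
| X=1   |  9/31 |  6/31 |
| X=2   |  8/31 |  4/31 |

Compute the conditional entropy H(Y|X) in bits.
0.9300 bits

H(Y|X) = H(X,Y) - H(X)

H(X,Y) = -Σ_{x,y} P(x,y) log₂ P(x,y). Per-cell terms -P(x,y)·log₂P(x,y):
  X=0: 0.326055, 0.159813
  X=1: 0.518014, 0.458561
  X=2: 0.504309, 0.381187
Sum of the 6 terms: H(X,Y) = 2.34794 bits

Marginal of X (row sums):
  P(X=0) = 3/31 + 1/31 = 4/31
  P(X=1) = 9/31 + 6/31 = 15/31
  P(X=2) = 8/31 + 4/31 = 12/31
H(X) = -[(4/31)·log₂(4/31) + (15/31)·log₂(15/31) + (12/31)·log₂(12/31)]
  = 0.381187 + 0.506761 + 0.530026 = 1.41797 bits

H(Y|X) = H(X,Y) - H(X) = 2.34794 - 1.41797 = 0.9300 bits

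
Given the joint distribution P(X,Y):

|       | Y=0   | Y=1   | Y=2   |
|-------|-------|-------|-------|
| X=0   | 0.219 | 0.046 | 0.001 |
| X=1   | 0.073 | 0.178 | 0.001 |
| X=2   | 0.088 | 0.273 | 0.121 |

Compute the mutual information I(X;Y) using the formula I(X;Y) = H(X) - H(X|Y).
0.3089 bits

I(X;Y) = H(X) - H(X|Y)

Marginal of X (row sums):
  P(X=0) = 0.219 + 0.046 + 0.001 = 0.266
  P(X=1) = 0.073 + 0.178 + 0.001 = 0.252
  P(X=2) = 0.088 + 0.273 + 0.121 = 0.482
H(X) = -[0.266·log₂(0.266) + 0.252·log₂(0.252) + 0.482·log₂(0.482)]
  = 0.5082 + 0.5011 + 0.5075 = 1.5168 bits

Marginal of Y (column sums):
  P(Y=0) = 0.219 + 0.073 + 0.088 = 0.380
  P(Y=1) = 0.046 + 0.178 + 0.273 = 0.497
  P(Y=2) = 0.001 + 0.001 + 0.121 = 0.123
H(X|Y) = Σ_y P(y)·H(X|Y=y):
  Y=0: P(Y=0) = 0.380, P(X|Y=0) = (219/380, 73/380, 22/95) → H(X|Y=0) = 1.4042
  Y=1: P(Y=1) = 0.497, P(X|Y=1) = (46/497, 178/497, 39/71) → H(X|Y=1) = 1.3231
  Y=2: P(Y=2) = 0.123, P(X|Y=2) = (1/123, 1/123, 121/123) → H(X|Y=2) = 0.1362
H(X|Y) = 0.380·1.4042 + 0.497·1.3231 + 0.123·0.1362 = 1.2079 bits

I(X;Y) = H(X) - H(X|Y) = 1.5168 - 1.2079 = 0.3089 bits

Cross-check via I(X;Y) = H(X) + H(Y) - H(X,Y): computing H(Y) from the column sums and H(X,Y) from the 9 cells in the same way gives H(Y) = 1.4036 bits and H(X,Y) = 2.6115 bits, so
I(X;Y) = 1.5168 + 1.4036 - 2.6115 = 0.3089 bits ✓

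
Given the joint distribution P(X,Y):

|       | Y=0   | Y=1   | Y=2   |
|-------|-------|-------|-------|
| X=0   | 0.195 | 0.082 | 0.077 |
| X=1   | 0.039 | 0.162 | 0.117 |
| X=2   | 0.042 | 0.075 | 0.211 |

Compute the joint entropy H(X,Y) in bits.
2.9567 bits

H(X,Y) = -Σ_{x,y} P(x,y) log₂ P(x,y). Per-cell terms -P(x,y)·log₂P(x,y):
  X=0: 0.4599, 0.2959, 0.2848
  X=1: 0.1825, 0.4254, 0.3622
  X=2: 0.1921, 0.2803, 0.4736
Sum of the 9 terms: H(X,Y) = 2.9567 bits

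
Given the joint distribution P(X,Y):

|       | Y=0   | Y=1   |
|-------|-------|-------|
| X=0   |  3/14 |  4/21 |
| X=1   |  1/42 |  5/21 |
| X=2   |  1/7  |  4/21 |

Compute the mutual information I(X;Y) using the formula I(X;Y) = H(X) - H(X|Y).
0.1114 bits

I(X;Y) = H(X) - H(X|Y)

Marginal of X (row sums):
  P(X=0) = 3/14 + 4/21 = 17/42
  P(X=1) = 1/42 + 5/21 = 11/42
  P(X=2) = 1/7 + 4/21 = 1/3
H(X) = -[(17/42)·log₂(17/42) + (11/42)·log₂(11/42) + (1/3)·log₂(1/3)]
  = 0.5282 + 0.5062 + 0.5283 = 1.5627 bits

Marginal of Y (column sums):
  P(Y=0) = 3/14 + 1/42 + 1/7 = 8/21
  P(Y=1) = 4/21 + 5/21 + 4/21 = 13/21
H(X|Y) = Σ_y P(y)·H(X|Y=y):
  Y=0: P(Y=0) = 8/21, P(X|Y=0) = (9/16, 1/16, 3/8) → H(X|Y=0) = 1.2476
  Y=1: P(Y=1) = 13/21, P(X|Y=1) = (4/13, 5/13, 4/13) → H(X|Y=1) = 1.5766
H(X|Y) = (8/21)·1.2476 + (13/21)·1.5766 = 1.4513 bits

I(X;Y) = H(X) - H(X|Y) = 1.5627 - 1.4513 = 0.1114 bits

Cross-check via I(X;Y) = H(X) + H(Y) - H(X,Y): computing H(Y) from the column sums and H(X,Y) from the 6 cells in the same way gives H(Y) = 0.9587 bits and H(X,Y) = 2.4100 bits, so
I(X;Y) = 1.5627 + 0.9587 - 2.4100 = 0.1114 bits ✓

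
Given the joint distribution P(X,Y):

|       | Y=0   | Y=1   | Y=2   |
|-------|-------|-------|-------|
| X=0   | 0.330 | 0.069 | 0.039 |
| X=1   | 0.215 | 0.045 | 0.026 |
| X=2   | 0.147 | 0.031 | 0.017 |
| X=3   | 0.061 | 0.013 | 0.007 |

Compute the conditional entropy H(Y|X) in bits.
1.0394 bits

H(Y|X) = H(X,Y) - H(X)

H(X,Y) = -Σ_{x,y} P(x,y) log₂ P(x,y). Per-cell terms -P(x,y)·log₂P(x,y):
  X=0: 0.52782, 0.26615, 0.18253
  X=1: 0.47678, 0.20133, 0.13690
  X=2: 0.40662, 0.15536, 0.09993
  X=3: 0.24614, 0.08145, 0.05011
Sum of the 12 terms: H(X,Y) = 2.83112 bits

Marginal of X (row sums):
  P(X=0) = 0.330 + 0.069 + 0.039 = 0.438
  P(X=1) = 0.215 + 0.045 + 0.026 = 0.286
  P(X=2) = 0.147 + 0.031 + 0.017 = 0.195
  P(X=3) = 0.061 + 0.013 + 0.007 = 0.081
H(X) = -[0.438·log₂(0.438) + 0.286·log₂(0.286) + 0.195·log₂(0.195) + 0.081·log₂(0.081)]
  = 0.52166 + 0.51649 + 0.45990 + 0.29370 = 1.79175 bits

H(Y|X) = H(X,Y) - H(X) = 2.83112 - 1.79175 = 1.0394 bits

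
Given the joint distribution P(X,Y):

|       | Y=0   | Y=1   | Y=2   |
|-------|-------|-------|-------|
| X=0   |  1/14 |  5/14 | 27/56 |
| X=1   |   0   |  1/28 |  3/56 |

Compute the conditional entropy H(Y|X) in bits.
1.2737 bits

H(Y|X) = H(X,Y) - H(X)

H(X,Y) = -Σ_{x,y} P(x,y) log₂ P(x,y). Per-cell terms -P(x,y)·log₂P(x,y):
  X=0: 0.2720, 0.5305, 0.5074
  X=1: 0.0000, 0.1717, 0.2262
  (cells with P = 0 contribute 0)
Sum of the 6 terms: H(X,Y) = 1.7078 bits

Marginal of X (row sums):
  P(X=0) = 1/14 + 5/14 + 27/56 = 51/56
  P(X=1) = 0 + 1/28 + 3/56 = 5/56
H(X) = -[(51/56)·log₂(51/56) + (5/56)·log₂(5/56)]
  = 0.1229 + 0.3112 = 0.4341 bits

H(Y|X) = H(X,Y) - H(X) = 1.7078 - 0.4341 = 1.2737 bits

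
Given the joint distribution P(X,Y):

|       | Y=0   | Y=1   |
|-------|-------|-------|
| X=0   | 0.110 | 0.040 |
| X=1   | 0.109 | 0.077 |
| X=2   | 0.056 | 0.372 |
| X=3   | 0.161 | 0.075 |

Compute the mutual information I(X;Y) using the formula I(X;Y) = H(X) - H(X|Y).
0.2282 bits

I(X;Y) = H(X) - H(X|Y)

Marginal of X (row sums):
  P(X=0) = 0.110 + 0.040 = 0.150
  P(X=1) = 0.109 + 0.077 = 0.186
  P(X=2) = 0.056 + 0.372 = 0.428
  P(X=3) = 0.161 + 0.075 = 0.236
H(X) = -[0.150·log₂(0.150) + 0.186·log₂(0.186) + 0.428·log₂(0.428) + 0.236·log₂(0.236)]
  = 0.410545 + 0.451352 + 0.524008 + 0.491621 = 1.87753 bits

Marginal of Y (column sums):
  P(Y=0) = 0.110 + 0.109 + 0.056 + 0.161 = 0.436
  P(Y=1) = 0.040 + 0.077 + 0.372 + 0.075 = 0.564
H(X|Y) = Σ_y P(y)·H(X|Y=y):
  Y=0: P(Y=0) = 0.436, P(X|Y=0) = (55/218, 1/4, 14/109, 161/436) → H(X|Y=0) = 1.912287
  Y=1: P(Y=1) = 0.564, P(X|Y=1) = (10/141, 77/564, 31/47, 25/188) → H(X|Y=1) = 1.446026
H(X|Y) = 0.436·1.912287 + 0.564·1.446026 = 1.64932 bits

I(X;Y) = H(X) - H(X|Y) = 1.87753 - 1.64932 = 0.2282 bits

Cross-check via I(X;Y) = H(X) + H(Y) - H(X,Y): computing H(Y) from the column sums and H(X,Y) from the 8 cells in the same way gives H(Y) = 0.98815 bits and H(X,Y) = 2.63746 bits, so
I(X;Y) = 1.87753 + 0.98815 - 2.63746 = 0.2282 bits ✓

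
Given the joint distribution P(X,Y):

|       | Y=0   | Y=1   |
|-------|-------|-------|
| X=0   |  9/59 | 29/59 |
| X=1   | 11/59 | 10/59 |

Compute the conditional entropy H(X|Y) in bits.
0.8794 bits

H(X|Y) = H(X,Y) - H(Y)

H(X,Y) = -Σ_{x,y} P(x,y) log₂ P(x,y). Per-cell terms -P(x,y)·log₂P(x,y):
  X=0: 0.4138044, 0.5036475
  X=1: 0.4517852, 0.4340195
Sum of the 4 terms: H(X,Y) = 1.803257 bits

Marginal of Y (column sums):
  P(Y=0) = 9/59 + 11/59 = 20/59
  P(Y=1) = 29/59 + 10/59 = 39/59
H(Y) = -[(20/59)·log₂(20/59) + (39/59)·log₂(39/59)]
  = 0.5290559 + 0.3947863 = 0.923842 bits

H(X|Y) = H(X,Y) - H(Y) = 1.803257 - 0.923842 = 0.8794 bits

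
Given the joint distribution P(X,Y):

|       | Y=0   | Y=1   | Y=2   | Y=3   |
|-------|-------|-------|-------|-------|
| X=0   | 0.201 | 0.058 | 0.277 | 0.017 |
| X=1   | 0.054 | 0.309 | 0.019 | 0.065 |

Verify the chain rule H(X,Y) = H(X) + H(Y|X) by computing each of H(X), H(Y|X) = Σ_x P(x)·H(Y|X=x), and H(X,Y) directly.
H(X) = 0.9919 bits, H(Y|X) = 1.4405 bits, H(X,Y) = 2.4324 bits

Marginal of X (row sums):
  P(X=0) = 0.201 + 0.058 + 0.277 + 0.017 = 0.553
  P(X=1) = 0.054 + 0.309 + 0.019 + 0.065 = 0.447
H(X) = -[0.553·log₂(0.553) + 0.447·log₂(0.447)]
  = 0.47262 + 0.51926 = 0.9919 bits

H(Y|X) = Σ_x P(x)·H(Y|X=x):
  X=0: P(X=0) = 0.553, P(Y|X=0) = (201/553, 58/553, 277/553, 17/553) → H(Y|X=0) = 1.52593
  X=1: P(X=1) = 0.447, P(Y|X=1) = (18/149, 103/149, 19/447, 65/447) → H(Y|X=1) = 1.33476
H(Y|X) = 0.553·1.52593 + 0.447·1.33476 = 1.4405 bits

H(X,Y) = -Σ_{x,y} P(x,y) log₂ P(x,y). Per-cell terms -P(x,y)·log₂P(x,y):
  X=0: 0.46526, 0.23825, 0.51302, 0.09993
  X=1: 0.22739, 0.52355, 0.10864, 0.25632
Sum of the 8 terms: H(X,Y) = 2.4324 bits

Chain rule check:
  H(X) + H(Y|X) = 0.9919 + 1.4405 = 2.4324 bits
  H(X,Y) = 2.4324 bits
✓ Chain rule verified.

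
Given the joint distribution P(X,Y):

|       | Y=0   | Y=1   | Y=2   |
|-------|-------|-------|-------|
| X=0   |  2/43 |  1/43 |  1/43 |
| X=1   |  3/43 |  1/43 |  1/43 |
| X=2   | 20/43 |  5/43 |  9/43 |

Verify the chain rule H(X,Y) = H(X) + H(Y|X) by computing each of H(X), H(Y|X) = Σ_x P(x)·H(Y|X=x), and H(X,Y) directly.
H(X) = 0.9476 bits, H(Y|X) = 1.3779 bits, H(X,Y) = 2.3255 bits

Marginal of X (row sums):
  P(X=0) = 2/43 + 1/43 + 1/43 = 4/43
  P(X=1) = 3/43 + 1/43 + 1/43 = 5/43
  P(X=2) = 20/43 + 5/43 + 9/43 = 34/43
H(X) = -[(4/43)·log₂(4/43) + (5/43)·log₂(5/43) + (34/43)·log₂(34/43)]
  = 0.31872 + 0.36097 + 0.26789 = 0.9476 bits

H(Y|X) = Σ_x P(x)·H(Y|X=x):
  X=0: P(X=0) = 4/43, P(Y|X=0) = (1/2, 1/4, 1/4) → H(Y|X=0) = 1.50000
  X=1: P(X=1) = 5/43, P(Y|X=1) = (3/5, 1/5, 1/5) → H(Y|X=1) = 1.37095
  X=2: P(X=2) = 34/43, P(Y|X=2) = (10/17, 5/34, 9/34) → H(Y|X=2) = 1.36459
H(Y|X) = (4/43)·1.50000 + (5/43)·1.37095 + (34/43)·1.36459 = 1.3779 bits

H(X,Y) = -Σ_{x,y} P(x,y) log₂ P(x,y). Per-cell terms -P(x,y)·log₂P(x,y):
  X=0: 0.20587, 0.12619, 0.12619
  X=1: 0.26800, 0.12619, 0.12619
  X=2: 0.51364, 0.36097, 0.47226
Sum of the 9 terms: H(X,Y) = 2.3255 bits

Chain rule check:
  H(X) + H(Y|X) = 0.9476 + 1.3779 = 2.3255 bits
  H(X,Y) = 2.3255 bits
✓ Chain rule verified.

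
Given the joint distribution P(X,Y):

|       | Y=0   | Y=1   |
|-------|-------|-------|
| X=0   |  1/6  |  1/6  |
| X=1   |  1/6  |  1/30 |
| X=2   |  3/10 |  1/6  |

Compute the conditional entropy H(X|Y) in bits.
1.4599 bits

H(X|Y) = H(X,Y) - H(Y)

H(X,Y) = -Σ_{x,y} P(x,y) log₂ P(x,y). Per-cell terms -P(x,y)·log₂P(x,y):
  X=0: 0.43083, 0.43083
  X=1: 0.43083, 0.16356
  X=2: 0.52109, 0.43083
Sum of the 6 terms: H(X,Y) = 2.4080 bits

Marginal of Y (column sums):
  P(Y=0) = 1/6 + 1/6 + 3/10 = 19/30
  P(Y=1) = 1/6 + 1/30 + 1/6 = 11/30
H(Y) = -[(19/30)·log₂(19/30) + (11/30)·log₂(11/30)]
  = 0.41734 + 0.53073 = 0.9481 bits

H(X|Y) = H(X,Y) - H(Y) = 2.4080 - 0.9481 = 1.4599 bits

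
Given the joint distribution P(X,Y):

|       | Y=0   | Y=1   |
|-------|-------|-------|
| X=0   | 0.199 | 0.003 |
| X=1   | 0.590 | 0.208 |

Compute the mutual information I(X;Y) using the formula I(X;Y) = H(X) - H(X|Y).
0.0603 bits

I(X;Y) = H(X) - H(X|Y)

Marginal of X (row sums):
  P(X=0) = 0.199 + 0.003 = 0.202
  P(X=1) = 0.590 + 0.208 = 0.798
H(X) = -[0.202·log₂(0.202) + 0.798·log₂(0.798)]
  = 0.4661 + 0.2598 = 0.7259 bits

Marginal of Y (column sums):
  P(Y=0) = 0.199 + 0.590 = 0.789
  P(Y=1) = 0.003 + 0.208 = 0.211
H(X|Y) = Σ_y P(y)·H(X|Y=y):
  Y=0: P(Y=0) = 0.789, P(X|Y=0) = (199/789, 590/789) → H(X|Y=0) = 0.8148
  Y=1: P(Y=1) = 0.211, P(X|Y=1) = (3/211, 208/211) → H(X|Y=1) = 0.1076
H(X|Y) = 0.789·0.8148 + 0.211·0.1076 = 0.6656 bits

I(X;Y) = H(X) - H(X|Y) = 0.7259 - 0.6656 = 0.0603 bits

Cross-check via I(X;Y) = H(X) + H(Y) - H(X,Y): computing H(Y) from the column sums and H(X,Y) from the 4 cells in the same way gives H(Y) = 0.7434 bits and H(X,Y) = 1.4090 bits, so
I(X;Y) = 0.7259 + 0.7434 - 1.4090 = 0.0603 bits ✓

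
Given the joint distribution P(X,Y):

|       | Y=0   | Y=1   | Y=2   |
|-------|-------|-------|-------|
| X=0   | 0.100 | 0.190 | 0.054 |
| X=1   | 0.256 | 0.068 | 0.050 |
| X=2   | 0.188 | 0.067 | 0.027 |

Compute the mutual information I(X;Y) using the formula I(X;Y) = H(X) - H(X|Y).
0.1110 bits

I(X;Y) = H(X) - H(X|Y)

Marginal of X (row sums):
  P(X=0) = 0.100 + 0.190 + 0.054 = 0.344
  P(X=1) = 0.256 + 0.068 + 0.050 = 0.374
  P(X=2) = 0.188 + 0.067 + 0.027 = 0.282
H(X) = -[0.344·log₂(0.344) + 0.374·log₂(0.374) + 0.282·log₂(0.282)]
  = 0.529595 + 0.530665 + 0.514998 = 1.57526 bits

Marginal of Y (column sums):
  P(Y=0) = 0.100 + 0.256 + 0.188 = 0.544
  P(Y=1) = 0.190 + 0.068 + 0.067 = 0.325
  P(Y=2) = 0.054 + 0.050 + 0.027 = 0.131
H(X|Y) = Σ_y P(y)·H(X|Y=y):
  Y=0: P(Y=0) = 0.544, P(X|Y=0) = (25/136, 8/17, 47/136) → H(X|Y=0) = 1.490683
  Y=1: P(Y=1) = 0.325, P(X|Y=1) = (38/65, 68/325, 67/325) → H(X|Y=1) = 1.394610
  Y=2: P(Y=2) = 0.131, P(X|Y=2) = (54/131, 50/131, 27/131) → H(X|Y=2) = 1.527021
H(X|Y) = 0.544·1.490683 + 0.325·1.394610 + 0.131·1.527021 = 1.46422 bits

I(X;Y) = H(X) - H(X|Y) = 1.57526 - 1.46422 = 0.1110 bits

Cross-check via I(X;Y) = H(X) + H(Y) - H(X,Y): computing H(Y) from the column sums and H(X,Y) from the 9 cells in the same way gives H(Y) = 1.38893 bits and H(X,Y) = 2.85315 bits, so
I(X;Y) = 1.57526 + 1.38893 - 2.85315 = 0.1110 bits ✓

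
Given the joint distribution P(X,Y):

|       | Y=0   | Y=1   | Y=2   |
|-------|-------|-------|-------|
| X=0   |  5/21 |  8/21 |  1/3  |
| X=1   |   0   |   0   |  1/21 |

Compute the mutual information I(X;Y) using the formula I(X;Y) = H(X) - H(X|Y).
0.0691 bits

I(X;Y) = H(X) - H(X|Y)

Marginal of X (row sums):
  P(X=0) = 5/21 + 8/21 + 1/3 = 20/21
  P(X=1) = 0 + 0 + 1/21 = 1/21
H(X) = -[(20/21)·log₂(20/21) + (1/21)·log₂(1/21)]
  = 0.06704 + 0.20916 = 0.27620 bits

Marginal of Y (column sums):
  P(Y=0) = 5/21 + 0 = 5/21
  P(Y=1) = 8/21 + 0 = 8/21
  P(Y=2) = 1/3 + 1/21 = 8/21
H(X|Y) = Σ_y P(y)·H(X|Y=y):
  Y=0: P(Y=0) = 5/21, P(X|Y=0) = (1, 0) → H(X|Y=0) = 0.00000
  Y=1: P(Y=1) = 8/21, P(X|Y=1) = (1, 0) → H(X|Y=1) = 0.00000
  Y=2: P(Y=2) = 8/21, P(X|Y=2) = (7/8, 1/8) → H(X|Y=2) = 0.54356
H(X|Y) = (5/21)·0.00000 + (8/21)·0.00000 + (8/21)·0.54356 = 0.20707 bits

I(X;Y) = H(X) - H(X|Y) = 0.27620 - 0.20707 = 0.0691 bits

Cross-check via I(X;Y) = H(X) + H(Y) - H(X,Y): computing H(Y) from the column sums and H(X,Y) from the 6 cells in the same way gives H(Y) = 1.55376 bits and H(X,Y) = 1.76084 bits, so
I(X;Y) = 0.27620 + 1.55376 - 1.76084 = 0.0691 bits ✓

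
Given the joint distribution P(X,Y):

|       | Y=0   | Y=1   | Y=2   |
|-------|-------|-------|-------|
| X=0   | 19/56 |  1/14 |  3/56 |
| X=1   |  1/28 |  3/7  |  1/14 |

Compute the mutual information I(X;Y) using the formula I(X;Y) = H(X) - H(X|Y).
0.4072 bits

I(X;Y) = H(X) - H(X|Y)

Marginal of X (row sums):
  P(X=0) = 19/56 + 1/14 + 3/56 = 13/28
  P(X=1) = 1/28 + 3/7 + 1/14 = 15/28
H(X) = -[(13/28)·log₂(13/28) + (15/28)·log₂(15/28)]
  = 0.513925 + 0.482392 = 0.99632 bits

Marginal of Y (column sums):
  P(Y=0) = 19/56 + 1/28 = 3/8
  P(Y=1) = 1/14 + 3/7 = 1/2
  P(Y=2) = 3/56 + 1/14 = 1/8
H(X|Y) = Σ_y P(y)·H(X|Y=y):
  Y=0: P(Y=0) = 3/8, P(X|Y=0) = (19/21, 2/21) → H(X|Y=0) = 0.453716
  Y=1: P(Y=1) = 1/2, P(X|Y=1) = (1/7, 6/7) → H(X|Y=1) = 0.591673
  Y=2: P(Y=2) = 1/8, P(X|Y=2) = (3/7, 4/7) → H(X|Y=2) = 0.985228
H(X|Y) = (3/8)·0.453716 + (1/2)·0.591673 + (1/8)·0.985228 = 0.58913 bits

I(X;Y) = H(X) - H(X|Y) = 0.99632 - 0.58913 = 0.4072 bits

Cross-check via I(X;Y) = H(X) + H(Y) - H(X,Y): computing H(Y) from the column sums and H(X,Y) from the 6 cells in the same way gives H(Y) = 1.40564 bits and H(X,Y) = 1.99477 bits, so
I(X;Y) = 0.99632 + 1.40564 - 1.99477 = 0.4072 bits ✓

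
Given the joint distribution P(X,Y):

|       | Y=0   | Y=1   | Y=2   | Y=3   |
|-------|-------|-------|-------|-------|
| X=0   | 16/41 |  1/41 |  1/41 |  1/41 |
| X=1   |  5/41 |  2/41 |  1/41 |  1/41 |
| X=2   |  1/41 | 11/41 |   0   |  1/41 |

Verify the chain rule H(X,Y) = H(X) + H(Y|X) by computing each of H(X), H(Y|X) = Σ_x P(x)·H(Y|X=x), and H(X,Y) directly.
H(X) = 1.5199 bits, H(Y|X) = 1.0166 bits, H(X,Y) = 2.5365 bits

Marginal of X (row sums):
  P(X=0) = 16/41 + 1/41 + 1/41 + 1/41 = 19/41
  P(X=1) = 5/41 + 2/41 + 1/41 + 1/41 = 9/41
  P(X=2) = 1/41 + 11/41 + 0 + 1/41 = 13/41
H(X) = -[(19/41)·log₂(19/41) + (9/41)·log₂(9/41) + (13/41)·log₂(13/41)]
  = 0.51422 + 0.48021 + 0.52543 = 1.5199 bits

H(Y|X) = Σ_x P(x)·H(Y|X=x):
  X=0: P(X=0) = 19/41, P(Y|X=0) = (16/19, 1/19, 1/19, 1/19) → H(Y|X=0) = 0.87951
  X=1: P(X=1) = 9/41, P(Y|X=1) = (5/9, 2/9, 1/9, 1/9) → H(Y|X=1) = 1.65774
  X=2: P(X=2) = 13/41, P(Y|X=2) = (1/13, 11/13, 0, 1/13) → H(Y|X=2) = 0.77323
H(Y|X) = (19/41)·0.87951 + (9/41)·1.65774 + (13/41)·0.77323 = 1.0166 bits

H(X,Y) = -Σ_{x,y} P(x,y) log₂ P(x,y). Per-cell terms -P(x,y)·log₂P(x,y):
  X=0: 0.52978, 0.13067, 0.13067, 0.13067
  X=1: 0.37020, 0.21256, 0.13067, 0.13067
  X=2: 0.13067, 0.50925, 0.00000, 0.13067
  (cells with P = 0 contribute 0)
Sum of the 12 terms: H(X,Y) = 2.5365 bits

Chain rule check:
  H(X) + H(Y|X) = 1.5199 + 1.0166 = 2.5365 bits
  H(X,Y) = 2.5365 bits
✓ Chain rule verified.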